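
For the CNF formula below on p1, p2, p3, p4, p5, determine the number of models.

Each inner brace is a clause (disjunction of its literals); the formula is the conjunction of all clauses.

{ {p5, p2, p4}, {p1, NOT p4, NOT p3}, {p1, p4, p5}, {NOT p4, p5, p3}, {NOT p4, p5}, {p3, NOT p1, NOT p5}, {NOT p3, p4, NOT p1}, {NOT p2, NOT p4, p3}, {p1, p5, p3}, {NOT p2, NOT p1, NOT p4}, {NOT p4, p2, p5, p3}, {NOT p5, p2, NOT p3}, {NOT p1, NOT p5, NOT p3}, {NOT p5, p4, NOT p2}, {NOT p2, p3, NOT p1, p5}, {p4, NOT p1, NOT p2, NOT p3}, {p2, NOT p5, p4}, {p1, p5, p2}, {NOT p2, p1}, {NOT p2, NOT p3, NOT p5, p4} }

There are 2^5 = 32 truth assignments over (p1, p2, p3, p4, p5).
Split on p3. With p3 = true, the clauses containing p3 are satisfied and NOT p3 drops from the rest; 0 of the 2^4 = 16 assignments to the other variables satisfy what remains.
With p3 = false, by the same count on the reduced clause set, 1 assignment works.
Total: 0 + 1 = 1.

1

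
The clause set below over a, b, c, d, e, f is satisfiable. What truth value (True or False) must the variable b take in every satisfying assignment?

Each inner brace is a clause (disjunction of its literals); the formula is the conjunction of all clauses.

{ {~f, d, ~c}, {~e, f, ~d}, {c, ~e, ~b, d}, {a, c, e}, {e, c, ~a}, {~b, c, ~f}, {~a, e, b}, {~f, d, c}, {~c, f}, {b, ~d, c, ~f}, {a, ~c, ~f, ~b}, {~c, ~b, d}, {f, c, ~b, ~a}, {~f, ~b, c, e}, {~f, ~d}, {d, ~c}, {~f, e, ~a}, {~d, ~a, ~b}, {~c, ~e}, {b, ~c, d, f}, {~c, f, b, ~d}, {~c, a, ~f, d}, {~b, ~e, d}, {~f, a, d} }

Suppose b = 1.
Branch on c: set c = 1.
(f) alone gives f = 1.
(d) alone gives d = 1.
But (~d) is also a unit clause — contradiction.
Undo c and try c = 0.
(~f) alone gives f = 0.
(~a) alone gives a = 0.
(e) alone gives e = 1.
(~d) alone gives d = 0.
But (d) is also a unit clause — contradiction.
Both values of c lead to a conflict.
So every satisfying assignment has b = False.

False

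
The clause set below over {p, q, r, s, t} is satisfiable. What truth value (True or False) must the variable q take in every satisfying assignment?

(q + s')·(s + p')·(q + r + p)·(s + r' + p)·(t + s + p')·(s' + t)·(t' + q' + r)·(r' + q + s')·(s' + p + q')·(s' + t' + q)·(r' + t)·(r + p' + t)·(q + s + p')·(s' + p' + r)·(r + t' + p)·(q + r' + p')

True

Suppose q = 0.
From the singleton clause (s'), s = 0.
From the singleton clause (p'), p = 0.
From the singleton clause (r), r = 1.
Now (r') is unsatisfied and unit — conflict.
So every satisfying assignment has q = True.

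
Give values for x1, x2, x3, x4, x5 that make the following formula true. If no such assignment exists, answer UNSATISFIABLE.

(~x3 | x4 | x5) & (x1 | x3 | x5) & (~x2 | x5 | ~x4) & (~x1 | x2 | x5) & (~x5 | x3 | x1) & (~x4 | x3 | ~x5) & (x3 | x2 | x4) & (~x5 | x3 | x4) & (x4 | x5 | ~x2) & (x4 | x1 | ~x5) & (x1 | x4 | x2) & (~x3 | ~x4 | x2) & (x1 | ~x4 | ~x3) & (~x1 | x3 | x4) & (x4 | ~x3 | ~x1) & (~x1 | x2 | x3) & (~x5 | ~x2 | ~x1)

Suppose x3 = 0.
Suppose x1 = 1.
Unit clause (x4) forces x4 = 1.
Unit clause (~x5) forces x5 = 0.
Unit clause (~x2) forces x2 = 0.
That conflicts with the unit clause (x2).
So x1 must be the other value — set x1 = 0.
Unit clause (x5) forces x5 = 1.
That conflicts with the unit clause (~x5).
Neither x1 = 1 nor x1 = 0 works.
So x3 must be the other value — set x3 = 1.
Suppose x4 = 1.
Unit clause (x2) forces x2 = 1.
Unit clause (x5) forces x5 = 1.
Unit clause (x1) forces x1 = 1.
That conflicts with the unit clause (~x1).
So x4 must be the other value — set x4 = 0.
Unit clause (x5) forces x5 = 1.
Unit clause (x1) forces x1 = 1.
That conflicts with the unit clause (~x1).
Neither x4 = 1 nor x4 = 0 works.
Neither x3 = 1 nor x3 = 0 works.

UNSATISFIABLE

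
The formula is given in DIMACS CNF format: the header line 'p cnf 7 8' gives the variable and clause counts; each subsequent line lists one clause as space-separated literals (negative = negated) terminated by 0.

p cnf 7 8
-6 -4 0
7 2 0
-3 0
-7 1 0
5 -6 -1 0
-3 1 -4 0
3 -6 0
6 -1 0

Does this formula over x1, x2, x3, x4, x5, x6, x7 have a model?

Yes, satisfiable

(¬x3) alone gives x3 = False.
(¬x6) alone gives x6 = False.
(¬x1) alone gives x1 = False.
(¬x7) alone gives x7 = False.
(x2) alone gives x2 = True.
All clauses hold; x4, x5 can take either value.
A satisfying assignment: x1: False,  x2: True,  x3: False,  x4: True,  x5: True,  x6: False,  x7: False.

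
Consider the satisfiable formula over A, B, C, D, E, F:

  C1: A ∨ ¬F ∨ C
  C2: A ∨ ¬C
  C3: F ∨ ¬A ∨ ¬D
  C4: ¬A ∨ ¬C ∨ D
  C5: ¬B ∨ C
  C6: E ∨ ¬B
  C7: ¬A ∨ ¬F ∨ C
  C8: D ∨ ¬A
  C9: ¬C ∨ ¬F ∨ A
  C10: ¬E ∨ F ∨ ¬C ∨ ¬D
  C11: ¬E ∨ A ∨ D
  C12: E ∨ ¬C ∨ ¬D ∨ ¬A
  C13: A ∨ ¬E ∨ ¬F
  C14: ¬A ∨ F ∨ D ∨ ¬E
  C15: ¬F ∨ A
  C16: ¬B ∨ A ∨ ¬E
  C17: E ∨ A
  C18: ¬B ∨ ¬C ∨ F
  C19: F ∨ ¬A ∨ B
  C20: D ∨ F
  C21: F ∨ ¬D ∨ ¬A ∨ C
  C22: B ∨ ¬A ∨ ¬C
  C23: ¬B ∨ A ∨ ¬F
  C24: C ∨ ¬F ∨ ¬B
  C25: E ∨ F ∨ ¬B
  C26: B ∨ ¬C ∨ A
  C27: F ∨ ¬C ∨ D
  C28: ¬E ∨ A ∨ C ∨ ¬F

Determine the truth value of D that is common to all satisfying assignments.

True

Suppose D = False.
(¬A) alone gives A = False.
(¬C) alone gives C = False.
(¬F) alone gives F = False.
But (F) is also a unit clause — contradiction.
So every satisfying assignment has D = True.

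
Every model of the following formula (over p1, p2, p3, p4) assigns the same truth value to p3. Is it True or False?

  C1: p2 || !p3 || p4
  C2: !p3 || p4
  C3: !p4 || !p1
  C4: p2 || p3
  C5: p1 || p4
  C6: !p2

Suppose p3 = false.
(p2) alone gives p2 = true.
That conflicts with the unit clause (!p2).
So every satisfying assignment has p3 = True.

True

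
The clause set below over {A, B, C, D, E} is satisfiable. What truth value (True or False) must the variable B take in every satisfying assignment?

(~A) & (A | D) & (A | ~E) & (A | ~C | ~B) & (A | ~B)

False

Suppose B = 1.
The clause (~A) is unit, so A = 0.
That conflicts with the unit clause (A).
So every satisfying assignment has B = False.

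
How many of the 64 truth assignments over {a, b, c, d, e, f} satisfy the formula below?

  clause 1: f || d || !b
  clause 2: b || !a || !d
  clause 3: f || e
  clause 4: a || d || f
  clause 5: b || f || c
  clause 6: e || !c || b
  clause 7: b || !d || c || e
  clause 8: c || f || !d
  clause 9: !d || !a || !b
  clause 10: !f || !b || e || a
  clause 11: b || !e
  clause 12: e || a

There are 2^6 = 64 truth assignments over (a, b, c, d, e, f).
Split on e. With e = true, the clauses containing e are satisfied and !e drops from the rest; 7 of the 2^5 = 32 assignments to the other variables satisfy what remains.
With e = false, by the same count on the reduced clause set, 3 assignments work.
(One model: a=F, b=T, c=F, d=F, e=T, f=T.)
Total: 7 + 3 = 10.

10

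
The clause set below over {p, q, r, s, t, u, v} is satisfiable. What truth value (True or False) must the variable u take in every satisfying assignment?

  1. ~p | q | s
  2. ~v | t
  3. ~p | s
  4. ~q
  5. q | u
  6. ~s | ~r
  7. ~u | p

Suppose u = 0.
The clause (~q) is unit, so q = 0.
That conflicts with the unit clause (q).
So every satisfying assignment has u = True.

True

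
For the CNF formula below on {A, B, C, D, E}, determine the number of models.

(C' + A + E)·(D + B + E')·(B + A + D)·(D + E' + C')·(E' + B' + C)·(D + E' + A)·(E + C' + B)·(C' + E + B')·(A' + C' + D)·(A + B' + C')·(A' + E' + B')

11

There are 2^5 = 32 truth assignments over (A, B, C, D, E).
Split on E. With E = 1, the clauses containing E are satisfied and E' drops from the rest; 4 of the 2^4 = 16 assignments to the other variables satisfy what remains.
With E = 0, by the same count on the reduced clause set, 7 assignments work.
Total: 4 + 7 = 11.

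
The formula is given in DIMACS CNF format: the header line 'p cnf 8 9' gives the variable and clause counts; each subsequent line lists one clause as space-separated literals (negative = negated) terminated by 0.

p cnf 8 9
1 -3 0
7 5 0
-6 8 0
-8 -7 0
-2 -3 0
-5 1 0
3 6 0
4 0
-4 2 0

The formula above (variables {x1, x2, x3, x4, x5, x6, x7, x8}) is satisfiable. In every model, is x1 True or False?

Suppose x1 = False.
From the singleton clause (¬x3), x3 = False.
From the singleton clause (¬x5), x5 = False.
From the singleton clause (x7), x7 = True.
From the singleton clause (¬x8), x8 = False.
From the singleton clause (¬x6), x6 = False.
But (x6) is also a unit clause — contradiction.
So every satisfying assignment has x1 = True.

True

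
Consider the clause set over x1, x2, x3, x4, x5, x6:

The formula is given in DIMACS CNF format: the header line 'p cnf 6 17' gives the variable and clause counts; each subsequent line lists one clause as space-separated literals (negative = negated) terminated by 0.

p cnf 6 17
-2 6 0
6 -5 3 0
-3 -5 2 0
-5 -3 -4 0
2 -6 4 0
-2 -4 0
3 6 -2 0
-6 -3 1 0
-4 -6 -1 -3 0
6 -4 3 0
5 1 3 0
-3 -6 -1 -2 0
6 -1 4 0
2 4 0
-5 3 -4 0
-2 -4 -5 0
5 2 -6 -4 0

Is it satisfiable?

Satisfiable

Suppose x2 = True.
The clause (x6) is unit, so x6 = True.
The clause (¬x4) is unit, so x4 = False.
Suppose x3 = False.
Suppose x5 = True.
Every clause is now satisfied; x1 is unconstrained.
A satisfying assignment: x1 ↦ True; x2 ↦ True; x3 ↦ False; x4 ↦ False; x5 ↦ True; x6 ↦ True.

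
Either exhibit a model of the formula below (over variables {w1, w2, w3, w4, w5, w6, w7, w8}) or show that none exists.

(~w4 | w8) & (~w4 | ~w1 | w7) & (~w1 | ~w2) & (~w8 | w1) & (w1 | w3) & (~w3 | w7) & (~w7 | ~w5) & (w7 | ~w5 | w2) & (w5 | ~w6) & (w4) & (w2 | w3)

w1=1,  w2=0,  w3=1,  w4=1,  w5=0,  w6=0,  w7=1,  w8=1

The clause (w4) is unit, so w4 = 1.
The clause (w8) is unit, so w8 = 1.
The clause (w1) is unit, so w1 = 1.
The clause (w7) is unit, so w7 = 1.
The clause (~w2) is unit, so w2 = 0.
The clause (~w5) is unit, so w5 = 0.
The clause (~w6) is unit, so w6 = 0.
The clause (w3) is unit, so w3 = 1.
Every clause now holds.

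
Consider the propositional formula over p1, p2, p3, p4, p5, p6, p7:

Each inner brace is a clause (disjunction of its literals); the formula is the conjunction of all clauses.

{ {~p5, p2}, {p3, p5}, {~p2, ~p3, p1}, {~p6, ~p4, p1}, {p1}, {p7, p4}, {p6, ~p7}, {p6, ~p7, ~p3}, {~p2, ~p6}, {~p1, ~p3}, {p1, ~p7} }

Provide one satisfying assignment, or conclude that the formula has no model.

From the singleton clause (p1), p1 = 1.
From the singleton clause (~p3), p3 = 0.
From the singleton clause (p5), p5 = 1.
From the singleton clause (p2), p2 = 1.
From the singleton clause (~p6), p6 = 0.
From the singleton clause (~p7), p7 = 0.
From the singleton clause (p4), p4 = 1.
Every clause now holds.

p1=1; p2=1; p3=0; p4=1; p5=1; p6=0; p7=0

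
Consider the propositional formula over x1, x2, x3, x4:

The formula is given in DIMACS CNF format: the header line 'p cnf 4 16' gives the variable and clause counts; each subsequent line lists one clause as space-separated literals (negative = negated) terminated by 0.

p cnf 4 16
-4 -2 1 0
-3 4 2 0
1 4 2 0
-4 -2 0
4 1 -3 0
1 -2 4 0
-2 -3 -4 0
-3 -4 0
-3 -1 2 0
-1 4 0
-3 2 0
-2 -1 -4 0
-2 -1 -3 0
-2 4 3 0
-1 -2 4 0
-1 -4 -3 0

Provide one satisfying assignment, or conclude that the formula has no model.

x1: True; x2: False; x3: False; x4: True

Suppose x4 = True.
(¬x2) alone gives x2 = False.
(¬x3) alone gives x3 = False.
Every clause is now satisfied; x1 is unconstrained.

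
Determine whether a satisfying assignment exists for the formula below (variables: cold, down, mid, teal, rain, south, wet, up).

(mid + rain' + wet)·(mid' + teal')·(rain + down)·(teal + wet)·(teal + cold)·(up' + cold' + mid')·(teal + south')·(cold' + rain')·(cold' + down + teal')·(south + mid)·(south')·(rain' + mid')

Yes

Unit clause (south') forces south = 0.
Unit clause (mid) forces mid = 1.
Unit clause (teal') forces teal = 0.
Unit clause (wet) forces wet = 1.
Unit clause (cold) forces cold = 1.
Unit clause (up') forces up = 0.
Unit clause (rain') forces rain = 0.
Unit clause (down) forces down = 1.
All clauses are satisfied.
A satisfying assignment: cold=1, down=1, mid=1, teal=0, rain=0, south=0, wet=1, up=0.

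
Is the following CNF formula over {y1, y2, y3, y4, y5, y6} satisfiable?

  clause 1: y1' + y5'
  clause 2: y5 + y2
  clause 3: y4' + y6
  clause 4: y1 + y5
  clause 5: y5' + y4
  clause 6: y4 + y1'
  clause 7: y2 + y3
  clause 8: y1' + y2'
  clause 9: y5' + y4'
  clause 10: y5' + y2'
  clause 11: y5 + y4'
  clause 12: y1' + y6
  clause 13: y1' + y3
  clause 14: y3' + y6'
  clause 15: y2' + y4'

Suppose y1 = 0.
Unit clause (y5) forces y5 = 1.
Unit clause (y4) forces y4 = 1.
Now (y4') is unsatisfied and unit — conflict.
That branch fails; take y1 = 1 instead.
Unit clause (y5') forces y5 = 0.
Unit clause (y2) forces y2 = 1.
Now (y2') is unsatisfied and unit — conflict.
Neither y1 = 1 nor y1 = 0 works.
No assignment satisfies every clause.

No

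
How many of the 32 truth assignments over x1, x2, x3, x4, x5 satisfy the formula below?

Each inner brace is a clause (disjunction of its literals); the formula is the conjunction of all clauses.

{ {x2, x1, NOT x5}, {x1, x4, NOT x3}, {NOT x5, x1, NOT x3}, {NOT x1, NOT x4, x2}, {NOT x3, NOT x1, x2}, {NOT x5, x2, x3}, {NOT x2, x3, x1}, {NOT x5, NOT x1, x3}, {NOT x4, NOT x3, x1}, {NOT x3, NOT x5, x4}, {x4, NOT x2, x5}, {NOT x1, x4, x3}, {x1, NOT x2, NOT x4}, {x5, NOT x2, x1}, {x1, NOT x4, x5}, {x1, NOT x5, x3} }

4

There are 2^5 = 32 truth assignments over (x1, x2, x3, x4, x5).
Split on x4. With x4 = true, the clauses containing x4 are satisfied and NOT x4 drops from the rest; 3 of the 2^4 = 16 assignments to the other variables satisfy what remains.
With x4 = false, by the same count on the reduced clause set, 1 assignment works.
(One model: x1=F, x2=F, x3=F, x4=F, x5=F.)
Total: 3 + 1 = 4.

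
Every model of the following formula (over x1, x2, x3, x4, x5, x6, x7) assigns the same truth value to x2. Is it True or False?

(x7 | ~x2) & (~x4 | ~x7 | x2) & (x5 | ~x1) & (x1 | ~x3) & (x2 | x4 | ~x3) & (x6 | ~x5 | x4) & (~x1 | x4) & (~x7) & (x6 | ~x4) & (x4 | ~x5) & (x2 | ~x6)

Suppose x2 = 1.
From the singleton clause (x7), x7 = 1.
But (~x7) is also a unit clause — contradiction.
So every satisfying assignment has x2 = False.

False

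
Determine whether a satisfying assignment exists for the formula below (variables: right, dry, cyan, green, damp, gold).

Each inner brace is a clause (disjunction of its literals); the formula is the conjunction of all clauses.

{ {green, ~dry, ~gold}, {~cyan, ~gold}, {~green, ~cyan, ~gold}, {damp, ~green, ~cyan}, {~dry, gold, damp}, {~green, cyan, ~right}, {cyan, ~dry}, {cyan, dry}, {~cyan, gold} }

Branch on cyan: set cyan = 0.
Unit clause (~dry) forces dry = 0.
Now (dry) is unsatisfied and unit — conflict.
So cyan must be the other value — set cyan = 1.
Unit clause (~gold) forces gold = 0.
Now (gold) is unsatisfied and unit — conflict.
Both values of cyan lead to a conflict.
No assignment satisfies every clause.

No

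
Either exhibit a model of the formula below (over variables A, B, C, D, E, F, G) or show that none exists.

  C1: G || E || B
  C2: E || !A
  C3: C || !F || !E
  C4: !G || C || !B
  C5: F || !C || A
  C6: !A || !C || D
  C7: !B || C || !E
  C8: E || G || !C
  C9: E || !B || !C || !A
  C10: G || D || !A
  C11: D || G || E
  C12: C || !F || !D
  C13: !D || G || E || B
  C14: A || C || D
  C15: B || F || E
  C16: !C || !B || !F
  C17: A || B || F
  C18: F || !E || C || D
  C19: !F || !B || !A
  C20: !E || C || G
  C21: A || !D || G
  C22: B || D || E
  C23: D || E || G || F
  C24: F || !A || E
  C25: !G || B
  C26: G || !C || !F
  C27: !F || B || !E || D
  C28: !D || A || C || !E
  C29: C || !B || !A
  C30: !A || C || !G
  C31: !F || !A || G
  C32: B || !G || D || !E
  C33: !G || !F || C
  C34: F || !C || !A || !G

A ↦ true; B ↦ false; C ↦ true; D ↦ true; E ↦ true; F ↦ false; G ↦ false

Try E = true.
Try C = true.
Try F = false.
From the singleton clause (A), A = true.
From the singleton clause (D), D = true.
From the singleton clause (!G), G = false.
No clause remains; B is free.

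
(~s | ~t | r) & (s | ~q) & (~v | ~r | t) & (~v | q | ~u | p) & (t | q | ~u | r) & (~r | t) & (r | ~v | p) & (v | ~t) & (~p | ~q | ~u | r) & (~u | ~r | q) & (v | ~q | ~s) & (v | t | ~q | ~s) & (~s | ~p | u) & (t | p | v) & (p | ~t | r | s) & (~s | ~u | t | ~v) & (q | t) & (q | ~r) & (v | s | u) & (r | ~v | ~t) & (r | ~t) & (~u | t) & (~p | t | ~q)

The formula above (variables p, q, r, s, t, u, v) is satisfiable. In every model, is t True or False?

Suppose t = 0.
Unit clause (~r) forces r = 0.
Unit clause (q) forces q = 1.
Unit clause (s) forces s = 1.
Unit clause (v) forces v = 1.
Unit clause (p) forces p = 1.
Now (~p) is unsatisfied and unit — conflict.
So every satisfying assignment has t = True.

True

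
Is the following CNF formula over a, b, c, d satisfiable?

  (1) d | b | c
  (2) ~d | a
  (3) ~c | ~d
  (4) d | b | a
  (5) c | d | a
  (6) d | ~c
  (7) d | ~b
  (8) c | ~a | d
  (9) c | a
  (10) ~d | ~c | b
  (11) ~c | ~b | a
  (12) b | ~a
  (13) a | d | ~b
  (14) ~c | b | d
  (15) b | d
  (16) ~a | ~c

Yes, satisfiable

Branch on d: set d = 1.
(a) alone gives a = 1.
(~c) alone gives c = 0.
(b) alone gives b = 1.
This assignment satisfies each clause.
A satisfying assignment: a ↦ 1; b ↦ 1; c ↦ 0; d ↦ 1.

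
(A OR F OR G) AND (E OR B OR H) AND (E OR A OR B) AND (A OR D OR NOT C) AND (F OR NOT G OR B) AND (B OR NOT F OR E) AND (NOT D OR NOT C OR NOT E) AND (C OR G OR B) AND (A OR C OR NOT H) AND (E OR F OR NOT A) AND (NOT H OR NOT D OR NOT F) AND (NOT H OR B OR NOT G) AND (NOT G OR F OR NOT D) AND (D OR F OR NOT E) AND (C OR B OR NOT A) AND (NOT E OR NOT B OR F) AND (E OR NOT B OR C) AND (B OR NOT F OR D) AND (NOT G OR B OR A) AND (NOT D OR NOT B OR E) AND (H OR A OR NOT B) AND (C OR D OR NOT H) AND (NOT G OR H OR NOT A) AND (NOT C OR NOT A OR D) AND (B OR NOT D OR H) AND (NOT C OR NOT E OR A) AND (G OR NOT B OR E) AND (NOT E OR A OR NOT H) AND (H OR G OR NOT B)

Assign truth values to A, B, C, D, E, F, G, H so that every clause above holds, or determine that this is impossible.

UNSATISFIABLE

Try A = true.
Try E = true.
Try D = false.
From the singleton clause (F), F = true.
From the singleton clause (B), B = true.
From the singleton clause (NOT C), C = false.
From the singleton clause (NOT H), H = false.
From the singleton clause (NOT G), G = false.
That conflicts with the unit clause (G).
So D must be the other value — set D = true.
From the singleton clause (NOT C), C = false.
From the singleton clause (B), B = true.
From the singleton clause (F), F = true.
From the singleton clause (NOT H), H = false.
From the singleton clause (NOT G), G = false.
That conflicts with the unit clause (G).
Either choice for D ends in contradiction.
So E must be the other value — set E = false.
From the singleton clause (F), F = true.
From the singleton clause (B), B = true.
From the singleton clause (C), C = true.
From the singleton clause (NOT D), D = false.
That conflicts with the unit clause (D).
Either choice for E ends in contradiction.
So A must be the other value — set A = false.
Try F = true.
Try E = true.
From the singleton clause (NOT C), C = false.
From the singleton clause (NOT H), H = false.
From the singleton clause (NOT B), B = false.
From the singleton clause (G), G = true.
That conflicts with the unit clause (NOT G).
So E must be the other value — set E = false.
From the singleton clause (B), B = true.
From the singleton clause (C), C = true.
From the singleton clause (D), D = true.
That conflicts with the unit clause (NOT D).
Either choice for E ends in contradiction.
So F must be the other value — set F = false.
From the singleton clause (G), G = true.
From the singleton clause (B), B = true.
From the singleton clause (NOT D), D = false.
From the singleton clause (NOT C), C = false.
From the singleton clause (NOT H), H = false.
That conflicts with the unit clause (H).
Either choice for F ends in contradiction.
Either choice for A ends in contradiction.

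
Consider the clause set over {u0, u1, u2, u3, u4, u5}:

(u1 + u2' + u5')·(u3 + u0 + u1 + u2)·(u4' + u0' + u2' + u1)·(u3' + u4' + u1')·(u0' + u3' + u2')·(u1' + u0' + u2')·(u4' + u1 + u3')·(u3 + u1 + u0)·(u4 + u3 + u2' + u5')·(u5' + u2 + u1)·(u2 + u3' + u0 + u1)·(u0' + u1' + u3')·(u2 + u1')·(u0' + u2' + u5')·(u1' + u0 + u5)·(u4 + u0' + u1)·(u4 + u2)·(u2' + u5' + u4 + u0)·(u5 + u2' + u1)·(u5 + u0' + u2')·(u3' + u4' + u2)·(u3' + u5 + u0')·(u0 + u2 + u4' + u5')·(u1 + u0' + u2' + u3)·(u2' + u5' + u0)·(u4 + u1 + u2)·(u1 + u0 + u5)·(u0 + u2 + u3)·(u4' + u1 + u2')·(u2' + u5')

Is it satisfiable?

Branch on u2: set u2 = 0.
From the singleton clause (u1'), u1 = 0.
From the singleton clause (u5'), u5 = 0.
From the singleton clause (u4), u4 = 1.
From the singleton clause (u3'), u3 = 0.
From the singleton clause (u0), u0 = 1.
All clauses are satisfied.
A satisfying assignment: u0 ↦ 1, u1 ↦ 0, u2 ↦ 0, u3 ↦ 0, u4 ↦ 1, u5 ↦ 0.

Satisfiable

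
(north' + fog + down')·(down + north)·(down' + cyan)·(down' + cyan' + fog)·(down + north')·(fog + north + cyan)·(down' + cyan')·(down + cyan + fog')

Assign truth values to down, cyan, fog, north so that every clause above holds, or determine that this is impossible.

Suppose down = 1.
(cyan) alone gives cyan = 1.
Now (cyan') is unsatisfied and unit — conflict.
Undo down and try down = 0.
(north) alone gives north = 1.
Now (north') is unsatisfied and unit — conflict.
Both values of down lead to a conflict.

UNSATISFIABLE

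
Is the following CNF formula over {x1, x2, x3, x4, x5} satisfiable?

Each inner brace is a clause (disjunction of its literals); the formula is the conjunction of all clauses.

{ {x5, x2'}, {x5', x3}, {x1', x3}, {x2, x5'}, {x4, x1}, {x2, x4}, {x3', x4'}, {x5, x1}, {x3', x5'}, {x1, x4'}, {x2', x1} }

Case x5 = 1:
From the singleton clause (x3), x3 = 1.
But (x3') is also a unit clause — contradiction.
Backtrack on x5: now try x5 = 0.
From the singleton clause (x2'), x2 = 0.
From the singleton clause (x4), x4 = 1.
From the singleton clause (x3'), x3 = 0.
From the singleton clause (x1'), x1 = 0.
But (x1) is also a unit clause — contradiction.
Both values of x5 lead to a conflict.
No assignment satisfies every clause.

No, unsatisfiable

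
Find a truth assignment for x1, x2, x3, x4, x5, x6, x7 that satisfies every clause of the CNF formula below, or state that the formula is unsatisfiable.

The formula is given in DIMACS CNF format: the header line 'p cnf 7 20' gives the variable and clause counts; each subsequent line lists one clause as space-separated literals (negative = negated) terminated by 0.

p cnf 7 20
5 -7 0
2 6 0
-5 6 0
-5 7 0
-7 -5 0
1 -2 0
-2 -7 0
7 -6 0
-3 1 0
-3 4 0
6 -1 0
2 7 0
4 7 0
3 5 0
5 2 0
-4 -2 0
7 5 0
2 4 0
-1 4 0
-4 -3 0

UNSATISFIABLE

Try x5 = True.
(x6) alone gives x6 = True.
(x7) alone gives x7 = True.
Now (¬x7) is unsatisfied and unit — conflict.
So x5 must be the other value — set x5 = False.
(¬x7) alone gives x7 = False.
Now (x7) is unsatisfied and unit — conflict.
Both values of x5 lead to a conflict.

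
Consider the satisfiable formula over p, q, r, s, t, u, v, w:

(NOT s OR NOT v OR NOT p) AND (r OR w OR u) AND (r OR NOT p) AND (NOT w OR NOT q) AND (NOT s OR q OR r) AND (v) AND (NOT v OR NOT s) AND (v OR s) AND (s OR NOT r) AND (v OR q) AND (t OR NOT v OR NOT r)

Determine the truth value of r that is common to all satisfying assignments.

False

Suppose r = true.
The clause (v) is unit, so v = true.
The clause (NOT s) is unit, so s = false.
That conflicts with the unit clause (s).
So every satisfying assignment has r = False.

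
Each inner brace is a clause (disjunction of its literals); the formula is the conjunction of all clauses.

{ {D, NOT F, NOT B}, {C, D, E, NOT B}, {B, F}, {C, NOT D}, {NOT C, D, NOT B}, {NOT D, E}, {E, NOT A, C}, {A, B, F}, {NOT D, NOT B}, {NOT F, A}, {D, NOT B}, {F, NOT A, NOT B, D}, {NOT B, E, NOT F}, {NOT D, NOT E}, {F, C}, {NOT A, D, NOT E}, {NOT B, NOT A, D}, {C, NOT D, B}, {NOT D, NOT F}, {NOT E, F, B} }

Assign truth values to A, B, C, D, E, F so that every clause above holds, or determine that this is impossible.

Branch on B: set B = false.
(F) alone gives F = true.
(A) alone gives A = true.
(NOT D) alone gives D = false.
(NOT E) alone gives E = false.
(C) alone gives C = true.
Every clause now holds.

A=true; B=false; C=true; D=false; E=false; F=true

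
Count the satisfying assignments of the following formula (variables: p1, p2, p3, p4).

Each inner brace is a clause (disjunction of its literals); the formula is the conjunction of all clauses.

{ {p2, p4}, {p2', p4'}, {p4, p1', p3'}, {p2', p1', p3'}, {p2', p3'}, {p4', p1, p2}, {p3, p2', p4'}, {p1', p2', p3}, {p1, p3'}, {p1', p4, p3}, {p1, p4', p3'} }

3

There are 2^4 = 16 truth assignments over (p1, p2, p3, p4).
Split on p4. With p4 = 1, the clauses containing p4 are satisfied and p4' drops from the rest; 2 of the 2^3 = 8 assignments to the other variables satisfy what remains.
With p4 = 0, by the same count on the reduced clause set, 1 assignment works.
Total: 2 + 1 = 3.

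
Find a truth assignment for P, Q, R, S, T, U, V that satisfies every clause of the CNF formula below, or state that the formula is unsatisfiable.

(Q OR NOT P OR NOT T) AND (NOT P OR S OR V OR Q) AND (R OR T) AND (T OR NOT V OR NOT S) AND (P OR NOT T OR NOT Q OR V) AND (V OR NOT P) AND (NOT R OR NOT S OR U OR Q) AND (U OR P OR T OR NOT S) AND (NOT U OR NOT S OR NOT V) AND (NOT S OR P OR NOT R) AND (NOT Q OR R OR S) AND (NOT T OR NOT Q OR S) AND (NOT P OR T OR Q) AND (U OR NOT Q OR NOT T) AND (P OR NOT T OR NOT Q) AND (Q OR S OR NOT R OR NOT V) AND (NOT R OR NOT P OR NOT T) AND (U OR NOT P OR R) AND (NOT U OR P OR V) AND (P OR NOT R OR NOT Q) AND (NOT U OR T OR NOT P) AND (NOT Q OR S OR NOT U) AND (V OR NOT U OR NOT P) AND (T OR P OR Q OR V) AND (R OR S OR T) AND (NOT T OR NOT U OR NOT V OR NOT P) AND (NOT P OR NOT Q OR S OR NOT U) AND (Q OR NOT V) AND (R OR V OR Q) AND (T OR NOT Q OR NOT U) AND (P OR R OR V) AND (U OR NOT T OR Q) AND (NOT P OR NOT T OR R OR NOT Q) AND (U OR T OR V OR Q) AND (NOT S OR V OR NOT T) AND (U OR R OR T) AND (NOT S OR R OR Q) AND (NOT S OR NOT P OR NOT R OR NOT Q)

Branch on R: set R = true.
Branch on V: set V = true.
Unit clause (Q) forces Q = true.
Unit clause (P) forces P = true.
Unit clause (NOT T) forces T = false.
Unit clause (NOT S) forces S = false.
Unit clause (NOT U) forces U = false.
This assignment satisfies each clause.

P: true; Q: true; R: true; S: false; T: false; U: false; V: true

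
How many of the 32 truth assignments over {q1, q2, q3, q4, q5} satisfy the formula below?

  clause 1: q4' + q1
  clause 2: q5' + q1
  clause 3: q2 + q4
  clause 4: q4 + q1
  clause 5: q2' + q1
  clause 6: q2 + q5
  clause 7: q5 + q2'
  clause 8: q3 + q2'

There are 2^5 = 32 truth assignments over (q1, q2, q3, q4, q5).
Split on q2. With q2 = 1, the clauses containing q2 are satisfied and q2' drops from the rest; 2 of the 2^4 = 16 assignments to the other variables satisfy what remains.
With q2 = 0, by the same count on the reduced clause set, 2 assignments work.
(One model: q1=T, q2=F, q3=F, q4=T, q5=T.)
Total: 2 + 2 = 4.

4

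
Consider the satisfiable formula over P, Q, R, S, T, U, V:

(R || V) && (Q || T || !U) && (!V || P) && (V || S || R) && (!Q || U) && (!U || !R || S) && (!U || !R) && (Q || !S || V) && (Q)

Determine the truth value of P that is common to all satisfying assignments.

Suppose P = false.
From the singleton clause (!V), V = false.
From the singleton clause (R), R = true.
From the singleton clause (!U), U = false.
From the singleton clause (!Q), Q = false.
That conflicts with the unit clause (Q).
So every satisfying assignment has P = True.

True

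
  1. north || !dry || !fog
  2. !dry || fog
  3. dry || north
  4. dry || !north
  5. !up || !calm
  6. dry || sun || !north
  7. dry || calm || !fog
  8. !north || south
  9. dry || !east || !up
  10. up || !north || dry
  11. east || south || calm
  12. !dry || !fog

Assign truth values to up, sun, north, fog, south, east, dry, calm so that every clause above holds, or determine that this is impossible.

Branch on dry: set dry = false.
The clause (north) is unit, so north = true.
But (!north) is also a unit clause — contradiction.
So dry must be the other value — set dry = true.
The clause (fog) is unit, so fog = true.
But (!fog) is also a unit clause — contradiction.
Both values of dry lead to a conflict.

UNSATISFIABLE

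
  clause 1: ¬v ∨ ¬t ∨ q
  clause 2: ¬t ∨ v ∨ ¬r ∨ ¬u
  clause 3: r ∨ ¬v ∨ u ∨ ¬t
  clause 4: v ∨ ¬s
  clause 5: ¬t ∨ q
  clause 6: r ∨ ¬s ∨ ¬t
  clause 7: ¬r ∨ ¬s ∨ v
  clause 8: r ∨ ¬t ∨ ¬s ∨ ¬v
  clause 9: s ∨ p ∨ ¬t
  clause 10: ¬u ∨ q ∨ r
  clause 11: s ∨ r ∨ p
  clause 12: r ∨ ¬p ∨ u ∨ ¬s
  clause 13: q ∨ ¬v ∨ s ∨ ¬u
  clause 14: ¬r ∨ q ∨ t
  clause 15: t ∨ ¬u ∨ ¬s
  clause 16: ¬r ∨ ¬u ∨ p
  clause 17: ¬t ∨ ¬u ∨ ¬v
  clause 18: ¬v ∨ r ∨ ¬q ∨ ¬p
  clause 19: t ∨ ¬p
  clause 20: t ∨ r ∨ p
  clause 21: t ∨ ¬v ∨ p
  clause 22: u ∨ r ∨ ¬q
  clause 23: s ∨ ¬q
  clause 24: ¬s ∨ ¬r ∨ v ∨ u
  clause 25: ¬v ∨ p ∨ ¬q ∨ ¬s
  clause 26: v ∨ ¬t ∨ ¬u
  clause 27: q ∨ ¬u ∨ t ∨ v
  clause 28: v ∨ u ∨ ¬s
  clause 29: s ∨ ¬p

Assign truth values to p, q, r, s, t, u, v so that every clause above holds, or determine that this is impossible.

p ↦ True; q ↦ True; r ↦ True; s ↦ True; t ↦ True; u ↦ False; v ↦ True

Case v = True:
Case t = True:
Unit clause (q) forces q = True.
Unit clause (¬u) forces u = False.
Unit clause (r) forces r = True.
Unit clause (s) forces s = True.
Unit clause (p) forces p = True.
All clauses are satisfied.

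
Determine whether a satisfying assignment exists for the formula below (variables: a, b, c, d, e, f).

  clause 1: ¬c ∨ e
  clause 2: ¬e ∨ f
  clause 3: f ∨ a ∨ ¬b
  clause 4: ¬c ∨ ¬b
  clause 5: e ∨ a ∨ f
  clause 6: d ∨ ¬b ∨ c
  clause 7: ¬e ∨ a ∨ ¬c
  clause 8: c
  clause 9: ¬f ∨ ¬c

Unsatisfiable

Unit clause (c) forces c = True.
Unit clause (e) forces e = True.
Unit clause (f) forces f = True.
That conflicts with the unit clause (¬f).
No assignment satisfies every clause.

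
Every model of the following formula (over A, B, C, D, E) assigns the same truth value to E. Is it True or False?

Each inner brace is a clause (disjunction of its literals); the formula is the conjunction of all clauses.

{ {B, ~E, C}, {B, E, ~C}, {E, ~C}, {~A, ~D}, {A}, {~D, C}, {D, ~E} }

Suppose E = 1.
The clause (A) is unit, so A = 1.
The clause (~D) is unit, so D = 0.
But (D) is also a unit clause — contradiction.
So every satisfying assignment has E = False.

False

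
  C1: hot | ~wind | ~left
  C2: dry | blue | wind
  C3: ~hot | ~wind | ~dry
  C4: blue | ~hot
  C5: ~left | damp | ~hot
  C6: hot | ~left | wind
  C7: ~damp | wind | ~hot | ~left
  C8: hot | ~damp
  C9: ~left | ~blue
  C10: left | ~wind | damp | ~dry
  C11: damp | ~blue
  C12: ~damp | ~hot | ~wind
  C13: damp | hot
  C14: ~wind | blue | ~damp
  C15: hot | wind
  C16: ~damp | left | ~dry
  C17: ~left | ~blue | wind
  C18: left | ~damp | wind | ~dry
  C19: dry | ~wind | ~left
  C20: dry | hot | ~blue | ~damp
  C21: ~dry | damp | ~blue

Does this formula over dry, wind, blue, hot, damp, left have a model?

Branch on blue: set blue = 1.
Unit clause (~left) forces left = 0.
Unit clause (damp) forces damp = 1.
Unit clause (hot) forces hot = 1.
Unit clause (~wind) forces wind = 0.
Unit clause (~dry) forces dry = 0.
All clauses are satisfied.
A satisfying assignment: dry=0; wind=0; blue=1; hot=1; damp=1; left=0.

Satisfiable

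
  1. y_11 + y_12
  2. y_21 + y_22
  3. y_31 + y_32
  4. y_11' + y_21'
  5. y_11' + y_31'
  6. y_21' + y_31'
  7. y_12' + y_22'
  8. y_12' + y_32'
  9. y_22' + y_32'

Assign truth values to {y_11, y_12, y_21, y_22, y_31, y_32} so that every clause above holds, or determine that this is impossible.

Case y_11 = 1:
(y_21') alone gives y_21 = 0.
(y_22) alone gives y_22 = 1.
(y_31') alone gives y_31 = 0.
(y_32) alone gives y_32 = 1.
Now (y_32') is unsatisfied and unit — conflict.
Backtrack on y_11: now try y_11 = 0.
(y_12) alone gives y_12 = 1.
(y_22') alone gives y_22 = 0.
(y_21) alone gives y_21 = 1.
(y_31') alone gives y_31 = 0.
(y_32) alone gives y_32 = 1.
Now (y_32') is unsatisfied and unit — conflict.
Either choice for y_11 ends in contradiction.

UNSATISFIABLE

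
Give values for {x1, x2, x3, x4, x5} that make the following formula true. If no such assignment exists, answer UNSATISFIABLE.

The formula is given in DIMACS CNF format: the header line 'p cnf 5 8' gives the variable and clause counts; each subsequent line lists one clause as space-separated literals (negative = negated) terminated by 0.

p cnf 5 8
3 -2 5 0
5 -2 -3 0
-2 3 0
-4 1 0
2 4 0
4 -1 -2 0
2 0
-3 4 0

x1=True, x2=True, x3=True, x4=True, x5=True

From the singleton clause (x2), x2 = True.
From the singleton clause (x3), x3 = True.
From the singleton clause (x5), x5 = True.
From the singleton clause (x4), x4 = True.
From the singleton clause (x1), x1 = True.
Every clause now holds.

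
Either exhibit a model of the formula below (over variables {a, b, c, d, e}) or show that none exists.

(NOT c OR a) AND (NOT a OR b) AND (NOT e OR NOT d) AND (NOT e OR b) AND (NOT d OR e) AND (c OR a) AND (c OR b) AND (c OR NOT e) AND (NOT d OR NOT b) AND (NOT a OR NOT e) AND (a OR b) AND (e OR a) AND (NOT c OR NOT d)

Suppose c = true.
Unit clause (a) forces a = true.
Unit clause (b) forces b = true.
Unit clause (NOT d) forces d = false.
Unit clause (NOT e) forces e = false.
Every clause now holds.

a: true, b: true, c: true, d: false, e: false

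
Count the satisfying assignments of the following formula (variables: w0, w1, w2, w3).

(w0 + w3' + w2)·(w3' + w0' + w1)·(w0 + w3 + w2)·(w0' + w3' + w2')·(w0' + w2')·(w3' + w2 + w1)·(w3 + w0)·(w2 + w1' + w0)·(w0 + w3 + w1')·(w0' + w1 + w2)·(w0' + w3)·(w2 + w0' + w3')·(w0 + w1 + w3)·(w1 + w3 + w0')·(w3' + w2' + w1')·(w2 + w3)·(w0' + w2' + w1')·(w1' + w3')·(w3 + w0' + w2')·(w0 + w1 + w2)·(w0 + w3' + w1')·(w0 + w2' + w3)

1

There are 2^4 = 16 truth assignments over (w0, w1, w2, w3).
Check each against the 22 clauses (columns in the order w0, w1, w2, w3):
  F F F F  ✗ fails (w0 + w3 + w2)
  F F F T  ✗ fails (w0 + w3' + w2)
  F F T F  ✗ fails (w3 + w0)
  F F T T  ✓ satisfies all
  F T F F  ✗ fails (w0 + w3 + w2)
  F T F T  ✗ fails (w0 + w3' + w2)
  F T T F  ✗ fails (w3 + w0)
  F T T T  ✗ fails (w3' + w2' + w1')
  T F F F  ✗ fails (w0' + w1 + w2)
  T F F T  ✗ fails (w3' + w0' + w1)
  T F T F  ✗ fails (w0' + w2')
  T F T T  ✗ fails (w3' + w0' + w1)
  T T F F  ✗ fails (w0' + w3)
  T T F T  ✗ fails (w2 + w0' + w3')
  T T T F  ✗ fails (w0' + w2')
  T T T T  ✗ fails (w0' + w3' + w2')
1 of the 16 rows is a model.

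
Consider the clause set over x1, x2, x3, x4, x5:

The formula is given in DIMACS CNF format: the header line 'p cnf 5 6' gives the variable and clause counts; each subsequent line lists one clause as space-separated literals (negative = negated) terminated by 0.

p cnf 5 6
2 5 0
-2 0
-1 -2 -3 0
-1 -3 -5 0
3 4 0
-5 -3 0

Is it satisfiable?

Satisfiable

(¬x2) alone gives x2 = False.
(x5) alone gives x5 = True.
(¬x3) alone gives x3 = False.
(x4) alone gives x4 = True.
Every clause is now satisfied; x1 is unconstrained.
A satisfying assignment: x1: False; x2: False; x3: False; x4: True; x5: True.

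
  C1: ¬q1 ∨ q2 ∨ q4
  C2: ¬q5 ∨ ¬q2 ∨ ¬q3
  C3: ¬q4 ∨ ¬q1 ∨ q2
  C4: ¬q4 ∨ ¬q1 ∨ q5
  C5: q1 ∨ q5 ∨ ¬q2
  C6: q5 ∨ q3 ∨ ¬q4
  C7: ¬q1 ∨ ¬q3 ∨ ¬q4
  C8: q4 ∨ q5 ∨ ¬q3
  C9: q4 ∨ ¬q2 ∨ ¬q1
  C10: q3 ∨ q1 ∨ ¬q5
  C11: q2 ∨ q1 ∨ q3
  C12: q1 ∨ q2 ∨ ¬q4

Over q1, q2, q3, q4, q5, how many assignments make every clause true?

There are 2^5 = 32 truth assignments over (q1, q2, q3, q4, q5).
Split on q3. With q3 = True, the clauses containing q3 are satisfied and ¬q3 drops from the rest; 1 of the 2^4 = 16 assignments to the other variables satisfy what remains.
With q3 = False, by the same count on the reduced clause set, 1 assignment works.
(One model: q1=F, q2=F, q3=T, q4=F, q5=T.)
Total: 1 + 1 = 2.

2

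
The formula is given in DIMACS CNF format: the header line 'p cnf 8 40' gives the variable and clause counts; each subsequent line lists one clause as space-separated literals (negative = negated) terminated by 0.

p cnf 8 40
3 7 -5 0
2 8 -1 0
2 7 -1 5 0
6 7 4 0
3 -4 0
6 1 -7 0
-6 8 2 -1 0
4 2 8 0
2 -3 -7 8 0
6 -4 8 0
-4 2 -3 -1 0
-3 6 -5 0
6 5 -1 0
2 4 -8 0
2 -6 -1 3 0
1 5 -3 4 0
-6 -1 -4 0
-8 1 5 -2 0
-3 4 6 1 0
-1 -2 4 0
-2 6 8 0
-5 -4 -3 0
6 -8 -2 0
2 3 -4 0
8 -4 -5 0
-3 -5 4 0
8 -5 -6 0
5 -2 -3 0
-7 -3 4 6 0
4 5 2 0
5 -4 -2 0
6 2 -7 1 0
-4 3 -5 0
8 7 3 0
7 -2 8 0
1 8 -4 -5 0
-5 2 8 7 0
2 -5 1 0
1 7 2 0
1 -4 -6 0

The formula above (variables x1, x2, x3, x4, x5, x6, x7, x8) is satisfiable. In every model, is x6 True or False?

Suppose x6 = False.
Branch on x7: set x7 = True.
Unit clause (x1) forces x1 = True.
Unit clause (x5) forces x5 = True.
Unit clause (¬x3) forces x3 = False.
Unit clause (¬x4) forces x4 = False.
Unit clause (¬x2) forces x2 = False.
Unit clause (x8) forces x8 = True.
Now (¬x8) is unsatisfied and unit — conflict.
Undo x7 and try x7 = False.
Unit clause (x4) forces x4 = True.
Unit clause (x3) forces x3 = True.
Unit clause (x8) forces x8 = True.
Unit clause (¬x5) forces x5 = False.
Unit clause (¬x1) forces x1 = False.
Unit clause (¬x2) forces x2 = False.
Now (x2) is unsatisfied and unit — conflict.
Both values of x7 lead to a conflict.
So every satisfying assignment has x6 = True.

True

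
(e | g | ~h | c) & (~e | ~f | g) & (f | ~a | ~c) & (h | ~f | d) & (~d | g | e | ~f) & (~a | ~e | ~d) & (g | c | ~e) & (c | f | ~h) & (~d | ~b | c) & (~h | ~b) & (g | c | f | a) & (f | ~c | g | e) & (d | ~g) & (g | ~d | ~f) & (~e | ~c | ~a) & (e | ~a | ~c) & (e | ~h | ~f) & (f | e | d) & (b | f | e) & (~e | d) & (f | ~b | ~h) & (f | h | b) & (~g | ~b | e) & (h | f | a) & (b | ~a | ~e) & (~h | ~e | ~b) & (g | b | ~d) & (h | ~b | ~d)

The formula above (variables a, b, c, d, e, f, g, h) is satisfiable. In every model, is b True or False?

Suppose b = 1.
Unit clause (~h) forces h = 0.
Unit clause (~d) forces d = 0.
Unit clause (~f) forces f = 0.
Unit clause (~g) forces g = 0.
Unit clause (e) forces e = 1.
Now (~e) is unsatisfied and unit — conflict.
So every satisfying assignment has b = False.

False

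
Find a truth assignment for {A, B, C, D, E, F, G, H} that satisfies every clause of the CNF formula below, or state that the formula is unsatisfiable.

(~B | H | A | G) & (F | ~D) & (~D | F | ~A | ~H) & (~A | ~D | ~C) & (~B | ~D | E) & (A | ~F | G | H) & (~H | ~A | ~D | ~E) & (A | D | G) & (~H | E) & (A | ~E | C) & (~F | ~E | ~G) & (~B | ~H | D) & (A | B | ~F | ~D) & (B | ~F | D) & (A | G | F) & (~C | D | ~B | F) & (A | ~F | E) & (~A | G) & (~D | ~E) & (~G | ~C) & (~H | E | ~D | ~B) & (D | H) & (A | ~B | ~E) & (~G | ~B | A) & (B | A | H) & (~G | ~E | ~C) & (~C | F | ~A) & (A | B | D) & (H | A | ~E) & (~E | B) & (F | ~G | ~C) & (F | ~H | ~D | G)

Case F = 1:
Case H = 0:
From the singleton clause (D), D = 1.
From the singleton clause (~E), E = 0.
From the singleton clause (~B), B = 0.
From the singleton clause (A), A = 1.
From the singleton clause (~C), C = 0.
From the singleton clause (G), G = 1.
Every clause now holds.

A=1,  B=0,  C=0,  D=1,  E=0,  F=1,  G=1,  H=0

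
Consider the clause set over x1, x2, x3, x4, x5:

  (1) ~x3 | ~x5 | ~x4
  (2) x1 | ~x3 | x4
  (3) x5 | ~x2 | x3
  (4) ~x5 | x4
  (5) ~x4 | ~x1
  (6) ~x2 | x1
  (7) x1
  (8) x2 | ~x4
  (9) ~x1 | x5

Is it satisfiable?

No

From the singleton clause (x1), x1 = 1.
From the singleton clause (~x4), x4 = 0.
From the singleton clause (~x5), x5 = 0.
That conflicts with the unit clause (x5).
No assignment satisfies every clause.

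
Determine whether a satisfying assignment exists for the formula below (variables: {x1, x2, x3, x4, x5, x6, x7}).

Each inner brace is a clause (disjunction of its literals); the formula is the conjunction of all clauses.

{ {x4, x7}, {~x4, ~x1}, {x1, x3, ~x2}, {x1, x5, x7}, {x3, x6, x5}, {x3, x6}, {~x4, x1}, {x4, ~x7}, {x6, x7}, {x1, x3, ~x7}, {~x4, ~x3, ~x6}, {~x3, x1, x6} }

Unsatisfiable

Try x4 = 1.
The clause (~x1) is unit, so x1 = 0.
But (x1) is also a unit clause — contradiction.
That branch fails; take x4 = 0 instead.
The clause (x7) is unit, so x7 = 1.
But (~x7) is also a unit clause — contradiction.
Neither x4 = 1 nor x4 = 0 works.
No assignment satisfies every clause.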